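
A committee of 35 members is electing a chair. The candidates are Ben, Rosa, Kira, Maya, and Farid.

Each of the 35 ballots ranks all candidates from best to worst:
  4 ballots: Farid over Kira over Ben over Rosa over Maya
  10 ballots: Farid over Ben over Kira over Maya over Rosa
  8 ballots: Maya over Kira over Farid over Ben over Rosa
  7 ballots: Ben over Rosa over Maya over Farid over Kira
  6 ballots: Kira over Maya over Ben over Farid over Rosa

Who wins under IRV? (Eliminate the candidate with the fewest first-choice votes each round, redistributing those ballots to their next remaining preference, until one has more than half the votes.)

Maya

Round 1: Ben 7, Rosa 0, Kira 6, Maya 8, Farid 14. Rosa eliminated.
Round 2: Ben 7, Kira 6, Maya 8, Farid 14. Kira eliminated.
Round 3: Ben 7, Maya 14, Farid 14. Ben eliminated.
Round 4: Maya 21, Farid 14. Maya has a majority (≥18).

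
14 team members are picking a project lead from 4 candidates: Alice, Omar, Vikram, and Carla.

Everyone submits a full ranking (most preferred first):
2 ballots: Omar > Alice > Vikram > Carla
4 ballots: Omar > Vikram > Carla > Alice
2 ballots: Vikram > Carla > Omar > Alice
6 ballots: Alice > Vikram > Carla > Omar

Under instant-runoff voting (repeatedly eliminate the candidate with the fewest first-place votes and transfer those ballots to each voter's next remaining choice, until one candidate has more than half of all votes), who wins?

Round 1: Alice 6, Omar 6, Vikram 2, Carla 0. Carla eliminated.
Round 2: Alice 6, Omar 6, Vikram 2. Vikram eliminated.
Round 3: Alice 6, Omar 8. Omar has a majority (≥8).

Omar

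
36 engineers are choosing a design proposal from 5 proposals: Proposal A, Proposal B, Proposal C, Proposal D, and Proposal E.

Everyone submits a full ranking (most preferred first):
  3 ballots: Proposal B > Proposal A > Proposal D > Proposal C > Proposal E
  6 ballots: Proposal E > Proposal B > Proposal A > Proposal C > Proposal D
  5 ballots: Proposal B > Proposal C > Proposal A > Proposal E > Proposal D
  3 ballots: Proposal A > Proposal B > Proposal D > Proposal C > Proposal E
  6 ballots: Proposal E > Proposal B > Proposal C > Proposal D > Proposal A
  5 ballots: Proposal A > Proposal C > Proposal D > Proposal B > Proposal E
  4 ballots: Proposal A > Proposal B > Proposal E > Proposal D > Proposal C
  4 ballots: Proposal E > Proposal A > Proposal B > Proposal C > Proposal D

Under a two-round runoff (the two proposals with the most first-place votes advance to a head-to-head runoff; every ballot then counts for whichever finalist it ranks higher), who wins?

Proposal A

Round 1 first-place votes: Proposal A 12, Proposal B 8, Proposal C 0, Proposal D 0, Proposal E 16. Proposal E and Proposal A advance.
Runoff: Proposal E is ranked above Proposal A on 16 ballots, Proposal A above Proposal E on 20.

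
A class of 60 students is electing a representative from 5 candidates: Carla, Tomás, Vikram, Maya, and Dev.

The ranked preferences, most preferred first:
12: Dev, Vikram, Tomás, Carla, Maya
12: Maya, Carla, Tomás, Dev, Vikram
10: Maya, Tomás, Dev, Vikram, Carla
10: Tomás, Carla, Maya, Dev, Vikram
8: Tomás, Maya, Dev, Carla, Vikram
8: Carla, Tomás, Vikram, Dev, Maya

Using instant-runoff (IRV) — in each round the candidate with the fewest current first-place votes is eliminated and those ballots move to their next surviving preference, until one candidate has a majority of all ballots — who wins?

Round 1: Carla 8, Tomás 18, Vikram 0, Maya 22, Dev 12. Vikram eliminated.
Round 2: Carla 8, Tomás 18, Maya 22, Dev 12. Carla eliminated.
Round 3: Tomás 26, Maya 22, Dev 12. Dev eliminated.
Round 4: Tomás 38, Maya 22. Tomás has a majority (≥31).

Tomás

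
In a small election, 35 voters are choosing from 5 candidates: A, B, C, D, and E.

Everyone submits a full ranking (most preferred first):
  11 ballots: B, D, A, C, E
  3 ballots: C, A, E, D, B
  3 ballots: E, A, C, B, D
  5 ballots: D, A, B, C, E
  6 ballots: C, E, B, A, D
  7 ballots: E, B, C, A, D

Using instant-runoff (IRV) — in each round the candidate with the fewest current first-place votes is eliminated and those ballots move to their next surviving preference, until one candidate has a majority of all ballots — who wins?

Round 1: A 0, B 11, C 9, D 5, E 10. A eliminated.
Round 2: B 11, C 9, D 5, E 10. D eliminated.
Round 3: B 16, C 9, E 10. C eliminated.
Round 4: B 16, E 19. E has a majority (≥18).

E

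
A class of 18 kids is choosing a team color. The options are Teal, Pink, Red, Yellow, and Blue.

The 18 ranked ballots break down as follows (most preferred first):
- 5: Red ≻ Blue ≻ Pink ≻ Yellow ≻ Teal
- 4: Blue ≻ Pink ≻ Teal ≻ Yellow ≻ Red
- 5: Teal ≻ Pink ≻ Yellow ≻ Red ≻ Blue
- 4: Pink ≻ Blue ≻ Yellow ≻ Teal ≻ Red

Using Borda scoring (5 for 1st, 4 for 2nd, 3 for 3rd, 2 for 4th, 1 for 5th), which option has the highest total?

Teal: 5×1 + 4×3 + 5×5 + 4×2 = 50
Pink: 5×3 + 4×4 + 5×4 + 4×5 = 71
Red: 5×5 + 4×1 + 5×2 + 4×1 = 43
Yellow: 5×2 + 4×2 + 5×3 + 4×3 = 45
Blue: 5×4 + 4×5 + 5×1 + 4×4 = 61

Pink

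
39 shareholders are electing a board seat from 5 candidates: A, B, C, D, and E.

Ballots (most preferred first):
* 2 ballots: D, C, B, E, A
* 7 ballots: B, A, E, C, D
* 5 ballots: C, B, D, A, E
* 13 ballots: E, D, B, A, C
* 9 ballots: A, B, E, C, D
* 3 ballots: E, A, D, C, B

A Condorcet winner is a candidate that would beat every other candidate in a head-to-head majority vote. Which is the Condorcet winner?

B

B vs A: 27–12
B vs C: 29–10
B vs D: 21–18
B vs E: 23–16
B beats every other candidate.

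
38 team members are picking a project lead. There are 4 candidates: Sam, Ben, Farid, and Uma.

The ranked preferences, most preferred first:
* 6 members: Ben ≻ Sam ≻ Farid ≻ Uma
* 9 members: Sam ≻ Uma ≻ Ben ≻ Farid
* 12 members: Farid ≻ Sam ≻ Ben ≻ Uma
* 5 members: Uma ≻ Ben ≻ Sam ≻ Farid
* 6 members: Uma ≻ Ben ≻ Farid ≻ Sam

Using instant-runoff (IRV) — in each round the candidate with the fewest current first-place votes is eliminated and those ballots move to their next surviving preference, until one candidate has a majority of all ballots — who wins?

Sam

Round 1: Sam 9, Ben 6, Farid 12, Uma 11. Ben eliminated.
Round 2: Sam 15, Farid 12, Uma 11. Uma eliminated.
Round 3: Sam 20, Farid 18. Sam has a majority (≥20).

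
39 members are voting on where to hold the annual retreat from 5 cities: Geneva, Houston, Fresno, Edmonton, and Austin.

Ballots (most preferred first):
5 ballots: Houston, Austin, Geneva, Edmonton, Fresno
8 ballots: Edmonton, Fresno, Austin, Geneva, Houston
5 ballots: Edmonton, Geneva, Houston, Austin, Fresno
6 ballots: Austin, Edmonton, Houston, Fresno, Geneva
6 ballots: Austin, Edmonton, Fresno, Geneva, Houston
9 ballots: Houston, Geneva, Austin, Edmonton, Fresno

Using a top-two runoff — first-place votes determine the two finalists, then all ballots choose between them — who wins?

Round 1 first-place votes: Geneva 0, Houston 14, Fresno 0, Edmonton 13, Austin 12. Houston and Edmonton advance.
Runoff: Houston is ranked above Edmonton on 14 ballots, Edmonton above Houston on 25.

Edmonton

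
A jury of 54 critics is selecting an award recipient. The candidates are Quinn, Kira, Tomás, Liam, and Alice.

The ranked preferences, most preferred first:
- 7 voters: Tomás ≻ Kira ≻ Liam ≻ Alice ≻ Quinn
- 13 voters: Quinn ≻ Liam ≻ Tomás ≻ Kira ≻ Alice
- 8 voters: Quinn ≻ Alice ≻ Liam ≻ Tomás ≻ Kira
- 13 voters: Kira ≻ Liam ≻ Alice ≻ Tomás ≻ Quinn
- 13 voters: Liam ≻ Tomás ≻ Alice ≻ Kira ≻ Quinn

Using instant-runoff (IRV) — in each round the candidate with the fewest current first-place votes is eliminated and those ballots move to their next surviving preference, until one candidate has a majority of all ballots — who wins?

Kira

Round 1: Quinn 21, Kira 13, Tomás 7, Liam 13, Alice 0. Alice eliminated.
Round 2: Quinn 21, Kira 13, Tomás 7, Liam 13. Tomás eliminated.
Round 3: Quinn 21, Kira 20, Liam 13. Liam eliminated.
Round 4: Quinn 21, Kira 33. Kira has a majority (≥28).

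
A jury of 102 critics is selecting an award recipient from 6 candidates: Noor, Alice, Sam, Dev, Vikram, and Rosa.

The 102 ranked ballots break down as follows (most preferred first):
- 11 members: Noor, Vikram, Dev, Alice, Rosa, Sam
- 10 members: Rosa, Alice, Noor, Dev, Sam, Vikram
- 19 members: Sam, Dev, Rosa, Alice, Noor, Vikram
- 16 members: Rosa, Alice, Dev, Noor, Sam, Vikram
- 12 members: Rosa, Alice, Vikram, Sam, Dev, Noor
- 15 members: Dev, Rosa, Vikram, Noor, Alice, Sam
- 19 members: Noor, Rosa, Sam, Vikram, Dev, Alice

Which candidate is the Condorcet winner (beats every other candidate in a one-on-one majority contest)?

Rosa vs Noor: 72–30
Rosa vs Alice: 91–11
Rosa vs Sam: 83–19
Rosa vs Dev: 57–45
Rosa vs Vikram: 91–11
Rosa beats every other candidate.

Rosa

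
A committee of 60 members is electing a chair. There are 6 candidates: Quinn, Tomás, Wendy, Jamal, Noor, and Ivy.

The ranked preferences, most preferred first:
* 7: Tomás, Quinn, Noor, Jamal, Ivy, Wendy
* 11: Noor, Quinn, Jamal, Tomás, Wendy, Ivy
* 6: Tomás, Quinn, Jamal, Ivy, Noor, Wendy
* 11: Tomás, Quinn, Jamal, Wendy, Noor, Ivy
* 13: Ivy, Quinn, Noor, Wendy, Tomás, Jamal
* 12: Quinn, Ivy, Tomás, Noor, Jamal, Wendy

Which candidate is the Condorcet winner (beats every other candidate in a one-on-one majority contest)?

Quinn

Quinn vs Tomás: 36–24
Quinn vs Wendy: 60–0
Quinn vs Jamal: 60–0
Quinn vs Noor: 49–11
Quinn vs Ivy: 47–13
Quinn beats every other candidate.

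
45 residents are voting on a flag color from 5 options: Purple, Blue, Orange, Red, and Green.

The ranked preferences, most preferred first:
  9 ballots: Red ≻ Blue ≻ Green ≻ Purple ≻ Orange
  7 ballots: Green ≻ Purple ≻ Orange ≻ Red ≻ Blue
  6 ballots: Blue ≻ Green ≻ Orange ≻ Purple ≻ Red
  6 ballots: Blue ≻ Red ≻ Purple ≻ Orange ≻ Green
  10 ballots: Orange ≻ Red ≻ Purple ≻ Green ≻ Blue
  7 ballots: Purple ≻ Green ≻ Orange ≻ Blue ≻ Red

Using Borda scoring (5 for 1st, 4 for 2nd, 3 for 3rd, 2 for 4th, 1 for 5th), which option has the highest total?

Purple

Purple: 9×2 + 7×4 + 6×2 + 6×3 + 10×3 + 7×5 = 141
Blue: 9×4 + 7×1 + 6×5 + 6×5 + 10×1 + 7×2 = 127
Orange: 9×1 + 7×3 + 6×3 + 6×2 + 10×5 + 7×3 = 131
Red: 9×5 + 7×2 + 6×1 + 6×4 + 10×4 + 7×1 = 136
Green: 9×3 + 7×5 + 6×4 + 6×1 + 10×2 + 7×4 = 140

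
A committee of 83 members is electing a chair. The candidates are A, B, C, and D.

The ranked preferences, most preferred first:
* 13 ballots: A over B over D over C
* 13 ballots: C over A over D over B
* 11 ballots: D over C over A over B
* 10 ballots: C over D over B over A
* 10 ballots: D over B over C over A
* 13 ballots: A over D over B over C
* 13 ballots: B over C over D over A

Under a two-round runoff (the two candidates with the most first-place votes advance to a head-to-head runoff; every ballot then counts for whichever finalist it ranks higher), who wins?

C

Round 1 first-place votes: A 26, B 13, C 23, D 21. A and C advance.
Runoff: A is ranked above C on 26 ballots, C above A on 57.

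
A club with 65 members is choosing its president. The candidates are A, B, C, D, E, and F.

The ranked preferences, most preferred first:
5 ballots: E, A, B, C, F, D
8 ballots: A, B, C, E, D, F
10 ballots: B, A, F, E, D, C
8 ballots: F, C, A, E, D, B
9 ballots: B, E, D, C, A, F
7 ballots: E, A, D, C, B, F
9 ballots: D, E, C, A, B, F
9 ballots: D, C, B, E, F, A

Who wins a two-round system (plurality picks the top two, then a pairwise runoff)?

Round 1 first-place votes: A 8, B 19, C 0, D 18, E 12, F 8. B and D advance.
Runoff: B is ranked above D on 32 ballots, D above B on 33.

D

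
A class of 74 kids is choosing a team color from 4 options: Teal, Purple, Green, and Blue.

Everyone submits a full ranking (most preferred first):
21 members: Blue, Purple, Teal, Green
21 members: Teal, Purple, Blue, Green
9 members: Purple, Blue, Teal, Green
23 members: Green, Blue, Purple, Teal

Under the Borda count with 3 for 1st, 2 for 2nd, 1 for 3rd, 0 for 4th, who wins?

Blue

Teal: 21×1 + 21×3 + 9×1 + 23×0 = 93
Purple: 21×2 + 21×2 + 9×3 + 23×1 = 134
Green: 21×0 + 21×0 + 9×0 + 23×3 = 69
Blue: 21×3 + 21×1 + 9×2 + 23×2 = 148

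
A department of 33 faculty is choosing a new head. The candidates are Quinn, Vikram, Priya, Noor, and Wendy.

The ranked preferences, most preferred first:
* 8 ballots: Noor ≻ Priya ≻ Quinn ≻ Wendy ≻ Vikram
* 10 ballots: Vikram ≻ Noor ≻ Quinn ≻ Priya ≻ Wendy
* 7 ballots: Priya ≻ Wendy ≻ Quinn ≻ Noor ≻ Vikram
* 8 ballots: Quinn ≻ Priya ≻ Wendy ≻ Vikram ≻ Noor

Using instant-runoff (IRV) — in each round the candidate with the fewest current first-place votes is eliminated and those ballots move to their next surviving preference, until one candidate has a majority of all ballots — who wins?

Quinn

Round 1: Quinn 8, Vikram 10, Priya 7, Noor 8, Wendy 0. Wendy eliminated.
Round 2: Quinn 8, Vikram 10, Priya 7, Noor 8. Priya eliminated.
Round 3: Quinn 15, Vikram 10, Noor 8. Noor eliminated.
Round 4: Quinn 23, Vikram 10. Quinn has a majority (≥17).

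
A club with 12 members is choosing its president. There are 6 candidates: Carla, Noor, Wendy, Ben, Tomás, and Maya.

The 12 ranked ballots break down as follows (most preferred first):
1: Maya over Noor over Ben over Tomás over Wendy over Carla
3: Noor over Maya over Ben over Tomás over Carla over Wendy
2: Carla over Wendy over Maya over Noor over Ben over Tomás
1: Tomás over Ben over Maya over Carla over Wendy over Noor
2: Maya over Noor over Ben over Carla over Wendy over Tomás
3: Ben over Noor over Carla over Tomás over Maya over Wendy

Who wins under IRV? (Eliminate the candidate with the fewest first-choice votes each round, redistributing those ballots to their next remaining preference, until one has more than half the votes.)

Maya

Round 1: Carla 2, Noor 3, Wendy 0, Ben 3, Tomás 1, Maya 3. Wendy eliminated.
Round 2: Carla 2, Noor 3, Ben 3, Tomás 1, Maya 3. Tomás eliminated.
Round 3: Carla 2, Noor 3, Ben 4, Maya 3. Carla eliminated.
Round 4: Noor 3, Ben 4, Maya 5. Noor eliminated.
Round 5: Ben 4, Maya 8. Maya has a majority (≥7).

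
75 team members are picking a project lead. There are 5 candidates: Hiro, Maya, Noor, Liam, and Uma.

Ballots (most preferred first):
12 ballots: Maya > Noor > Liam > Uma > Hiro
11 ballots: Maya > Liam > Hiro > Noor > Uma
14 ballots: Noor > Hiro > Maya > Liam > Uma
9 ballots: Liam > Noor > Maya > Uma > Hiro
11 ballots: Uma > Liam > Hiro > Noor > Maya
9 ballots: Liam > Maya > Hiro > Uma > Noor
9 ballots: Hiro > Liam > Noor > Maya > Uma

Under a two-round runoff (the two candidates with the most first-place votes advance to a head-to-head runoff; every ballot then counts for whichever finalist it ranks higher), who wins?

Round 1 first-place votes: Hiro 9, Maya 23, Noor 14, Liam 18, Uma 11. Maya and Liam advance.
Runoff: Maya is ranked above Liam on 37 ballots, Liam above Maya on 38.

Liam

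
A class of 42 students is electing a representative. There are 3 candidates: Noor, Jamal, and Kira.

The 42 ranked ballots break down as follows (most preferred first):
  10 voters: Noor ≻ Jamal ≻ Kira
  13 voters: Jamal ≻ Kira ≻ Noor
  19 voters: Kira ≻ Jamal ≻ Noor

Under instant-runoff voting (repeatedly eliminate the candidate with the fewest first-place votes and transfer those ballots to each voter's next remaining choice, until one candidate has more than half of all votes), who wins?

Jamal

Round 1: Noor 10, Jamal 13, Kira 19. Noor eliminated.
Round 2: Jamal 23, Kira 19. Jamal has a majority (≥22).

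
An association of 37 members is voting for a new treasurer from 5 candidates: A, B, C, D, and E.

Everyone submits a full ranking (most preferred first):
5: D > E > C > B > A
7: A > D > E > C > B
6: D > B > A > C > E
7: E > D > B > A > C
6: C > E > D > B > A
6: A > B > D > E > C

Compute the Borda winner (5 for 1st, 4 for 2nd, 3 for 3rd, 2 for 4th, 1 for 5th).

A: 5×1 + 7×5 + 6×3 + 7×2 + 6×1 + 6×5 = 108
B: 5×2 + 7×1 + 6×4 + 7×3 + 6×2 + 6×4 = 98
C: 5×3 + 7×2 + 6×2 + 7×1 + 6×5 + 6×1 = 84
D: 5×5 + 7×4 + 6×5 + 7×4 + 6×3 + 6×3 = 147
E: 5×4 + 7×3 + 6×1 + 7×5 + 6×4 + 6×2 = 118

D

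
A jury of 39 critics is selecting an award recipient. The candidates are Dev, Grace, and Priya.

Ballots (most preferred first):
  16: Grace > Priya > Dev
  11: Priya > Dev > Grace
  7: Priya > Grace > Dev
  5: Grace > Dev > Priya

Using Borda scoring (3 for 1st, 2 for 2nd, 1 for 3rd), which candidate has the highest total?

Priya

Dev: 16×1 + 11×2 + 7×1 + 5×2 = 55
Grace: 16×3 + 11×1 + 7×2 + 5×3 = 88
Priya: 16×2 + 11×3 + 7×3 + 5×1 = 91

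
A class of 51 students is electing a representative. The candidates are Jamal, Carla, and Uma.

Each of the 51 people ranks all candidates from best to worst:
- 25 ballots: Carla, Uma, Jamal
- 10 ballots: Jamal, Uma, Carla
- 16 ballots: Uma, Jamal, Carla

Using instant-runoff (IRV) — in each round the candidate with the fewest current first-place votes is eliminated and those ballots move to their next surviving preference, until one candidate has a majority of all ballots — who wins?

Round 1: Jamal 10, Carla 25, Uma 16. Jamal eliminated.
Round 2: Carla 25, Uma 26. Uma has a majority (≥26).

Uma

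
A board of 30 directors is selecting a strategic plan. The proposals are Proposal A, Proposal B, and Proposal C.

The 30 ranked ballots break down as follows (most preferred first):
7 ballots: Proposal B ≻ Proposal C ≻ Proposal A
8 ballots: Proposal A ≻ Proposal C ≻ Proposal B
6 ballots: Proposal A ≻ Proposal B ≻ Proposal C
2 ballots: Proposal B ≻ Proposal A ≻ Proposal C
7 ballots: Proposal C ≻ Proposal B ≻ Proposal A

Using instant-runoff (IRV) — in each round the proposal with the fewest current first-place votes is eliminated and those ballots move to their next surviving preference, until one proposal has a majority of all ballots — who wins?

Proposal B

Round 1: Proposal A 14, Proposal B 9, Proposal C 7. Proposal C eliminated.
Round 2: Proposal A 14, Proposal B 16. Proposal B has a majority (≥16).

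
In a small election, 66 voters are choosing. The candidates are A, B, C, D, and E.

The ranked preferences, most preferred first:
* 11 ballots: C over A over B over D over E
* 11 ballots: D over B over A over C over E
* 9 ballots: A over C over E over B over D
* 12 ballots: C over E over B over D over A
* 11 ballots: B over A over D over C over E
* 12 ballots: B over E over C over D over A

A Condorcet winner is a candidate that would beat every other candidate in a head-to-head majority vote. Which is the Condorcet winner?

B vs A: 46–20
B vs C: 34–32
B vs D: 55–11
B vs E: 45–21
B beats every other candidate.

B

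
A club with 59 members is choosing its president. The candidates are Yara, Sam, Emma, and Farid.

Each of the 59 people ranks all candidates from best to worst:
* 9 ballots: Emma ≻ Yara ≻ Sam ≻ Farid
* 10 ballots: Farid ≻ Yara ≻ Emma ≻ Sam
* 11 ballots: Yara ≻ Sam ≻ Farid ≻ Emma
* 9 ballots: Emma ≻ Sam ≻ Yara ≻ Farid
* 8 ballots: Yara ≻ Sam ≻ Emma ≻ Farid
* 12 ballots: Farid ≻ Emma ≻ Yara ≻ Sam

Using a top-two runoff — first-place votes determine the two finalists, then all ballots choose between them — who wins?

Yara

Round 1 first-place votes: Yara 19, Sam 0, Emma 18, Farid 22. Farid and Yara advance.
Runoff: Farid is ranked above Yara on 22 ballots, Yara above Farid on 37.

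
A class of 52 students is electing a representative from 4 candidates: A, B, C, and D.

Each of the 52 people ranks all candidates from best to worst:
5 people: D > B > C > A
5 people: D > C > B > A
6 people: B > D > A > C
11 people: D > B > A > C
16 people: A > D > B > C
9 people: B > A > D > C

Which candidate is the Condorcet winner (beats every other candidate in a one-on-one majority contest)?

D

D vs A: 27–25
D vs B: 37–15
D vs C: 52–0
D beats every other candidate.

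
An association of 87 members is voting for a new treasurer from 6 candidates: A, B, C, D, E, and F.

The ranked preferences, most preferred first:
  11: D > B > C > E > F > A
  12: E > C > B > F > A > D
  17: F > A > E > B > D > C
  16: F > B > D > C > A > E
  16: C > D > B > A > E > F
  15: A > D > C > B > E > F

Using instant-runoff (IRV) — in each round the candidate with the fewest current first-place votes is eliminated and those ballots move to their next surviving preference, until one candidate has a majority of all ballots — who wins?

Round 1: A 15, B 0, C 16, D 11, E 12, F 33. B eliminated.
Round 2: A 15, C 16, D 11, E 12, F 33. D eliminated.
Round 3: A 15, C 27, E 12, F 33. E eliminated.
Round 4: A 15, C 39, F 33. A eliminated.
Round 5: C 54, F 33. C has a majority (≥44).

C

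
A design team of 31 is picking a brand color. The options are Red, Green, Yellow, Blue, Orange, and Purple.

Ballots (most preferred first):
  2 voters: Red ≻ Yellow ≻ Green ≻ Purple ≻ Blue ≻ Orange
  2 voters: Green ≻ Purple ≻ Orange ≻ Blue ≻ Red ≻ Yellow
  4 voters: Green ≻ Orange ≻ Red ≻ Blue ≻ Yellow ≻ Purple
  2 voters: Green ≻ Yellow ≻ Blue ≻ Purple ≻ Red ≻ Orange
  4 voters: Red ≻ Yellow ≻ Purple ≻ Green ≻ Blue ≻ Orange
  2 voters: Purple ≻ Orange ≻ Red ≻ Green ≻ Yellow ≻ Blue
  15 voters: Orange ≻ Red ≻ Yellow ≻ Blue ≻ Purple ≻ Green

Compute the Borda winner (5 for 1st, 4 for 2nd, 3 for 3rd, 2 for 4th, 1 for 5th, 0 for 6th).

Red: 2×5 + 2×1 + 4×3 + 2×1 + 4×5 + 2×3 + 15×4 = 112
Green: 2×3 + 2×5 + 4×5 + 2×5 + 4×2 + 2×2 + 15×0 = 58
Yellow: 2×4 + 2×0 + 4×1 + 2×4 + 4×4 + 2×1 + 15×3 = 83
Blue: 2×1 + 2×2 + 4×2 + 2×3 + 4×1 + 2×0 + 15×2 = 54
Orange: 2×0 + 2×3 + 4×4 + 2×0 + 4×0 + 2×4 + 15×5 = 105
Purple: 2×2 + 2×4 + 4×0 + 2×2 + 4×3 + 2×5 + 15×1 = 53

Red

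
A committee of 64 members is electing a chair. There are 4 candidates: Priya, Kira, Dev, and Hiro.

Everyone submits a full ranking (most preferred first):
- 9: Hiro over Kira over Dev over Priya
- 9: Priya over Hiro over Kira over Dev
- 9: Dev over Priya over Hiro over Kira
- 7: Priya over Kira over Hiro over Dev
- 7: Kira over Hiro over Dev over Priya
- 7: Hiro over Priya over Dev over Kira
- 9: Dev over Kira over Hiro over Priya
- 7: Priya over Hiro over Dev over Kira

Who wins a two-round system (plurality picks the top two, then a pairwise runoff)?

Dev

Round 1 first-place votes: Priya 23, Kira 7, Dev 18, Hiro 16. Priya and Dev advance.
Runoff: Priya is ranked above Dev on 30 ballots, Dev above Priya on 34.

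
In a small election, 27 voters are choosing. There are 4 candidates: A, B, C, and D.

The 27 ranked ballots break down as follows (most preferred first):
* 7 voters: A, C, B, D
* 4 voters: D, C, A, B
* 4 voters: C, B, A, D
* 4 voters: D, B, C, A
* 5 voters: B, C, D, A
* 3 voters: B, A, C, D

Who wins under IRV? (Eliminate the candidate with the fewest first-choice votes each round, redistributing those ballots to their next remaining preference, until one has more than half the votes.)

B

Round 1: A 7, B 8, C 4, D 8. C eliminated.
Round 2: A 7, B 12, D 8. A eliminated.
Round 3: B 19, D 8. B has a majority (≥14).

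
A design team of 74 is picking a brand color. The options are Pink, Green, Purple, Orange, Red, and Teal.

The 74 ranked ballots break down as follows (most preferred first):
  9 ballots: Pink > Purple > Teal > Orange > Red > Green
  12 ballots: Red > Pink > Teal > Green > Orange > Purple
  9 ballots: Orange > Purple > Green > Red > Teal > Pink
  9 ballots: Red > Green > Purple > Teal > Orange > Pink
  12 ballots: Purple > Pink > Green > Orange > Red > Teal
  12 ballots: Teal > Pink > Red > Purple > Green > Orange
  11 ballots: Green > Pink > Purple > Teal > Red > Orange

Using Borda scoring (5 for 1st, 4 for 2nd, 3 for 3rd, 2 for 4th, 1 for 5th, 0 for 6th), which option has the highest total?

Pink

Pink: 9×5 + 12×4 + 9×0 + 9×0 + 12×4 + 12×4 + 11×4 = 233
Green: 9×0 + 12×2 + 9×3 + 9×4 + 12×3 + 12×1 + 11×5 = 190
Purple: 9×4 + 12×0 + 9×4 + 9×3 + 12×5 + 12×2 + 11×3 = 216
Orange: 9×2 + 12×1 + 9×5 + 9×1 + 12×2 + 12×0 + 11×0 = 108
Red: 9×1 + 12×5 + 9×2 + 9×5 + 12×1 + 12×3 + 11×1 = 191
Teal: 9×3 + 12×3 + 9×1 + 9×2 + 12×0 + 12×5 + 11×2 = 172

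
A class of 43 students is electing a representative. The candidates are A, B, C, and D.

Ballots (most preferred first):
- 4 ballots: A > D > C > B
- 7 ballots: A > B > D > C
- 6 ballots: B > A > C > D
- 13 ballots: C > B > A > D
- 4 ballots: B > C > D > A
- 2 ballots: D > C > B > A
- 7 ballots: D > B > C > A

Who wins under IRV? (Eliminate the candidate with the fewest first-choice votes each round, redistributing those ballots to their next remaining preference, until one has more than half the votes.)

B

Round 1: A 11, B 10, C 13, D 9. D eliminated.
Round 2: A 11, B 17, C 15. A eliminated.
Round 3: B 24, C 19. B has a majority (≥22).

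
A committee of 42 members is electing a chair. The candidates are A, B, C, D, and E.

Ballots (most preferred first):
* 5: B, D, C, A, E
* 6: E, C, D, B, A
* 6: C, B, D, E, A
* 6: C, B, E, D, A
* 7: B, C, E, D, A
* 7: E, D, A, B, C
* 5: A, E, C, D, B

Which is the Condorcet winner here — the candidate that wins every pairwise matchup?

C

C vs A: 30–12
C vs B: 23–19
C vs D: 30–12
C vs E: 24–18
C beats every other candidate.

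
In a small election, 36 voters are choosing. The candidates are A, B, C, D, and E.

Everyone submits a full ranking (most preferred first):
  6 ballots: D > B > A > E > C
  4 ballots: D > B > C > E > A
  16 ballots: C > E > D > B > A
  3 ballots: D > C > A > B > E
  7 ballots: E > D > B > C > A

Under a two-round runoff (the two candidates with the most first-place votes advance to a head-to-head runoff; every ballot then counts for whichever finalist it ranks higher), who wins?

D

Round 1 first-place votes: A 0, B 0, C 16, D 13, E 7. C and D advance.
Runoff: C is ranked above D on 16 ballots, D above C on 20.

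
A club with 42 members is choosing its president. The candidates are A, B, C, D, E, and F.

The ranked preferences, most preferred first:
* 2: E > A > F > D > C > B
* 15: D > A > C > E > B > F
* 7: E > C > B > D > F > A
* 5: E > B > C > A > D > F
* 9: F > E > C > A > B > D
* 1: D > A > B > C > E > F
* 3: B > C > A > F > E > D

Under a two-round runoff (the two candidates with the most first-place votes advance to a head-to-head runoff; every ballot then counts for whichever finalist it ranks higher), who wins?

E

Round 1 first-place votes: A 0, B 3, C 0, D 16, E 14, F 9. D and E advance.
Runoff: D is ranked above E on 16 ballots, E above D on 26.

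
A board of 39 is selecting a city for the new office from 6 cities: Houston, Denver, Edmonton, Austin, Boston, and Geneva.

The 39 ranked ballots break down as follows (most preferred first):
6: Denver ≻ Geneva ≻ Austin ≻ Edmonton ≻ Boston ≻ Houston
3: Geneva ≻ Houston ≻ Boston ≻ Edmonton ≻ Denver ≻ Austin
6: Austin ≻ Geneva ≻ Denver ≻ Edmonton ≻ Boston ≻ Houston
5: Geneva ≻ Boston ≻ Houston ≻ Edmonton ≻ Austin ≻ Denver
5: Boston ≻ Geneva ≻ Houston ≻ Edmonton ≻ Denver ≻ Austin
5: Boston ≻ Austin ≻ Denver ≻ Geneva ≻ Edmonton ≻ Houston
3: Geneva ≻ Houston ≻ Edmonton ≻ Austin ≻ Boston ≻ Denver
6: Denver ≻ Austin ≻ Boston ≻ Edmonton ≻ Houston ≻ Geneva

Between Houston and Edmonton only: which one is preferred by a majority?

Houston is ranked above Edmonton on 16 ballots; Edmonton above Houston on 23.

Edmonton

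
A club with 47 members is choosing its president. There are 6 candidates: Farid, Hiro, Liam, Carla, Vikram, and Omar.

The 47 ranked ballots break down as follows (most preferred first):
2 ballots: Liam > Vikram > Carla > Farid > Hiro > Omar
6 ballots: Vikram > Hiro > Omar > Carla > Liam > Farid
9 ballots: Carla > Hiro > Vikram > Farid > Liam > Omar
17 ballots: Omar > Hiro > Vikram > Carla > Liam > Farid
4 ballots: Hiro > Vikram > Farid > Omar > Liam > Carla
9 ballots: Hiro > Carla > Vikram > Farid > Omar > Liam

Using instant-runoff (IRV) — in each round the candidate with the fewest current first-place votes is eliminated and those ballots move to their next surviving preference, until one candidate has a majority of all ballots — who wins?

Hiro

Round 1: Farid 0, Hiro 13, Liam 2, Carla 9, Vikram 6, Omar 17. Farid eliminated.
Round 2: Hiro 13, Liam 2, Carla 9, Vikram 6, Omar 17. Liam eliminated.
Round 3: Hiro 13, Carla 9, Vikram 8, Omar 17. Vikram eliminated.
Round 4: Hiro 19, Carla 11, Omar 17. Carla eliminated.
Round 5: Hiro 30, Omar 17. Hiro has a majority (≥24).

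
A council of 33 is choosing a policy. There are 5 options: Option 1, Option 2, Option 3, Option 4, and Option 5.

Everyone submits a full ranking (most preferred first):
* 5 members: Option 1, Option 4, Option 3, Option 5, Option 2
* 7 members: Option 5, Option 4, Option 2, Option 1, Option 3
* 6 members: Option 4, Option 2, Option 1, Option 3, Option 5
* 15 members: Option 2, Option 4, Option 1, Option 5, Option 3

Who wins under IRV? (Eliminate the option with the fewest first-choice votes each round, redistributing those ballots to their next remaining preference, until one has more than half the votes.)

Round 1: Option 1 5, Option 2 15, Option 3 0, Option 4 6, Option 5 7. Option 3 eliminated.
Round 2: Option 1 5, Option 2 15, Option 4 6, Option 5 7. Option 1 eliminated.
Round 3: Option 2 15, Option 4 11, Option 5 7. Option 5 eliminated.
Round 4: Option 2 15, Option 4 18. Option 4 has a majority (≥17).

Option 4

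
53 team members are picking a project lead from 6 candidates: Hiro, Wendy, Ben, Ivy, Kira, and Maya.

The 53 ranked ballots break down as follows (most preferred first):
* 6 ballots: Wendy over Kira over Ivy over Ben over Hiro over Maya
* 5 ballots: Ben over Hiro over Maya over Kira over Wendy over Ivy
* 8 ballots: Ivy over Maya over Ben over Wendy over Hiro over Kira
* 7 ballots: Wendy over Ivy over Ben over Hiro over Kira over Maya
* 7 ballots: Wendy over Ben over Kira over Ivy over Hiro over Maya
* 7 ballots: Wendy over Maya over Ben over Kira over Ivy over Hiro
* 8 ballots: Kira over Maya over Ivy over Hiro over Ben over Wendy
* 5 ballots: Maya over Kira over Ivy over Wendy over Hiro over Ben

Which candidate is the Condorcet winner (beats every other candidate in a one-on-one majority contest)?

Wendy vs Hiro: 40–13
Wendy vs Ben: 32–21
Wendy vs Ivy: 32–21
Wendy vs Kira: 35–18
Wendy vs Maya: 27–26
Wendy beats every other candidate.

Wendy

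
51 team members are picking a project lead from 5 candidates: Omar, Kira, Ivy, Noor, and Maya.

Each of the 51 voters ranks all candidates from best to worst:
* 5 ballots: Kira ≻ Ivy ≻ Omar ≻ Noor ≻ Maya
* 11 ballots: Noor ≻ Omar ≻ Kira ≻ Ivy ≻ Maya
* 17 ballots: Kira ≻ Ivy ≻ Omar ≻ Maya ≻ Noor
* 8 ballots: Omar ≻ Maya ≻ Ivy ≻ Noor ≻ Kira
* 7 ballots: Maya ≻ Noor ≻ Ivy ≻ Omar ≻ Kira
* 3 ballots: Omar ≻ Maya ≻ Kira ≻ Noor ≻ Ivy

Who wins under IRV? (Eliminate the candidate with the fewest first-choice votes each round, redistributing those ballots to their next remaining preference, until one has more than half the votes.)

Noor

Round 1: Omar 11, Kira 22, Ivy 0, Noor 11, Maya 7. Ivy eliminated.
Round 2: Omar 11, Kira 22, Noor 11, Maya 7. Maya eliminated.
Round 3: Omar 11, Kira 22, Noor 18. Omar eliminated.
Round 4: Kira 25, Noor 26. Noor has a majority (≥26).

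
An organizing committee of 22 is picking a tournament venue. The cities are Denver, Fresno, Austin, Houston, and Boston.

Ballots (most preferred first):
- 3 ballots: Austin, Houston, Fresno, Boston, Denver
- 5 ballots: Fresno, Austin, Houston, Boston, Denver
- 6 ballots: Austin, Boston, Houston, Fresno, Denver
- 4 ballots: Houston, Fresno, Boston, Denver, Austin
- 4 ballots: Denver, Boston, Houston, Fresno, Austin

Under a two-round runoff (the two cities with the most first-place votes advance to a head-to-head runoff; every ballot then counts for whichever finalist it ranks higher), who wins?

Fresno

Round 1 first-place votes: Denver 4, Fresno 5, Austin 9, Houston 4, Boston 0. Austin and Fresno advance.
Runoff: Austin is ranked above Fresno on 9 ballots, Fresno above Austin on 13.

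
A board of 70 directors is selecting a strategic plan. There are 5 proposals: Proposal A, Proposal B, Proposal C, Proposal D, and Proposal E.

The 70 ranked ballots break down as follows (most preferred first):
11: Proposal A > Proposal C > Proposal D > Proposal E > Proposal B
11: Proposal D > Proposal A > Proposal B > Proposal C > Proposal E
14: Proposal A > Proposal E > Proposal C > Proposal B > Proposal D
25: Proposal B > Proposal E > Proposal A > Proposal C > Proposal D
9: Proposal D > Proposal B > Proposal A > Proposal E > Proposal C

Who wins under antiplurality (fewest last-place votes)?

Last-place votes: Proposal A 0, Proposal B 11, Proposal C 9, Proposal D 39, Proposal E 11.

Proposal A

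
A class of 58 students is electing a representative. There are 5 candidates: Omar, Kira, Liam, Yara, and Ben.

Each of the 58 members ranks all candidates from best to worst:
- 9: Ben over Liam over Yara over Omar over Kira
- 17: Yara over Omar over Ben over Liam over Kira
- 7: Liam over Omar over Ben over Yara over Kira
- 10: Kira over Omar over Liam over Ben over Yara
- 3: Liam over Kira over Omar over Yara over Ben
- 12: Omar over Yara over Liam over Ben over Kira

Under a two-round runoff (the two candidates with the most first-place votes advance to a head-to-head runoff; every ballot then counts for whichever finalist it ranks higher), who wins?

Round 1 first-place votes: Omar 12, Kira 10, Liam 10, Yara 17, Ben 9. Yara and Omar advance.
Runoff: Yara is ranked above Omar on 26 ballots, Omar above Yara on 32.

Omar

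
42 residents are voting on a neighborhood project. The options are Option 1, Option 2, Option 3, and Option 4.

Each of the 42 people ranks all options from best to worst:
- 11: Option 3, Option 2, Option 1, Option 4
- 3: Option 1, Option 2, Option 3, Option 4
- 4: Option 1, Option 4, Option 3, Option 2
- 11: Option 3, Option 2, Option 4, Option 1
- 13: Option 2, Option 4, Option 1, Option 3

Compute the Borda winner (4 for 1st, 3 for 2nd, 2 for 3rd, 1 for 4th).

Option 1: 11×2 + 3×4 + 4×4 + 11×1 + 13×2 = 87
Option 2: 11×3 + 3×3 + 4×1 + 11×3 + 13×4 = 131
Option 3: 11×4 + 3×2 + 4×2 + 11×4 + 13×1 = 115
Option 4: 11×1 + 3×1 + 4×3 + 11×2 + 13×3 = 87

Option 2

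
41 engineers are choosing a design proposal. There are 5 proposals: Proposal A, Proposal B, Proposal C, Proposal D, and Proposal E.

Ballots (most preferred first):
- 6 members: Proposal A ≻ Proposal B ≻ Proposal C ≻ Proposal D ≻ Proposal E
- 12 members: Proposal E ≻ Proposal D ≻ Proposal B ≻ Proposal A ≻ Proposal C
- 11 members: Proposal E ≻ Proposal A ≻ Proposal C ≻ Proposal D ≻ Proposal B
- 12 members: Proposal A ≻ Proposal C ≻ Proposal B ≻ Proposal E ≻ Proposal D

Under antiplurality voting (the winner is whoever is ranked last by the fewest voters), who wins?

Last-place votes: Proposal A 0, Proposal B 11, Proposal C 12, Proposal D 12, Proposal E 6.

Proposal A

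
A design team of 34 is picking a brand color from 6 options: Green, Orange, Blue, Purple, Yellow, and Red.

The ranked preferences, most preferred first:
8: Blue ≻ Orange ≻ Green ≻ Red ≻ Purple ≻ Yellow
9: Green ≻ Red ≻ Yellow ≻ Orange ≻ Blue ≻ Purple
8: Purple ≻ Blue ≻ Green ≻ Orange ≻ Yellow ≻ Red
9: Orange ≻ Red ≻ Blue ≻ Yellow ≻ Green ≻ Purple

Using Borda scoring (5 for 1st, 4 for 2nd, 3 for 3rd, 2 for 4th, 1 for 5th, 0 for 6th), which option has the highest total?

Orange

Green: 8×3 + 9×5 + 8×3 + 9×1 = 102
Orange: 8×4 + 9×2 + 8×2 + 9×5 = 111
Blue: 8×5 + 9×1 + 8×4 + 9×3 = 108
Purple: 8×1 + 9×0 + 8×5 + 9×0 = 48
Yellow: 8×0 + 9×3 + 8×1 + 9×2 = 53
Red: 8×2 + 9×4 + 8×0 + 9×4 = 88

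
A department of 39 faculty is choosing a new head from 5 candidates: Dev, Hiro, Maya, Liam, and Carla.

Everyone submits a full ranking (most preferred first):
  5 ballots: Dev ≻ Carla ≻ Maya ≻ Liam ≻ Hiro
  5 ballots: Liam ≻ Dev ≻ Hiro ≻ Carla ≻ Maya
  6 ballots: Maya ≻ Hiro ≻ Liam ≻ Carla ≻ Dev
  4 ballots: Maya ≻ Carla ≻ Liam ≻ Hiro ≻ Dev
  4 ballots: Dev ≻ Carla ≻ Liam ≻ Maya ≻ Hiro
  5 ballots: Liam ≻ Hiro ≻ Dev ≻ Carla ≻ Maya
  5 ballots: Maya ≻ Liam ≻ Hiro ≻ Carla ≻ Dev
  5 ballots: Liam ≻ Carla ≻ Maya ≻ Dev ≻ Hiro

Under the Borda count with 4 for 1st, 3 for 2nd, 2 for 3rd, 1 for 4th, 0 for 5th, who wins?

Dev: 5×4 + 5×3 + 6×0 + 4×0 + 4×4 + 5×2 + 5×0 + 5×1 = 66
Hiro: 5×0 + 5×2 + 6×3 + 4×1 + 4×0 + 5×3 + 5×2 + 5×0 = 57
Maya: 5×2 + 5×0 + 6×4 + 4×4 + 4×1 + 5×0 + 5×4 + 5×2 = 84
Liam: 5×1 + 5×4 + 6×2 + 4×2 + 4×2 + 5×4 + 5×3 + 5×4 = 108
Carla: 5×3 + 5×1 + 6×1 + 4×3 + 4×3 + 5×1 + 5×1 + 5×3 = 75

Liam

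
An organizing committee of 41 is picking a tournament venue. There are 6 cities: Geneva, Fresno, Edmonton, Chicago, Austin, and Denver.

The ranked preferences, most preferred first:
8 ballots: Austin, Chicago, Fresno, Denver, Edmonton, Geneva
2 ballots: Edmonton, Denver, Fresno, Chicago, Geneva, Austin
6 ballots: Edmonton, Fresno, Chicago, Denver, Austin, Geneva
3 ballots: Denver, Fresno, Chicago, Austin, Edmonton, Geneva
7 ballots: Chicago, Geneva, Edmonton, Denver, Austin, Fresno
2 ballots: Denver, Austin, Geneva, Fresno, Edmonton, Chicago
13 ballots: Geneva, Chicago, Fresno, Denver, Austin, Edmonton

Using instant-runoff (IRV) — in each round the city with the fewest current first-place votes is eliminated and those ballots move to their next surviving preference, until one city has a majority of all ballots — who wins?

Round 1: Geneva 13, Fresno 0, Edmonton 8, Chicago 7, Austin 8, Denver 5. Fresno eliminated.
Round 2: Geneva 13, Edmonton 8, Chicago 7, Austin 8, Denver 5. Denver eliminated.
Round 3: Geneva 13, Edmonton 8, Chicago 10, Austin 10. Edmonton eliminated.
Round 4: Geneva 13, Chicago 18, Austin 10. Austin eliminated.
Round 5: Geneva 15, Chicago 26. Chicago has a majority (≥21).

Chicago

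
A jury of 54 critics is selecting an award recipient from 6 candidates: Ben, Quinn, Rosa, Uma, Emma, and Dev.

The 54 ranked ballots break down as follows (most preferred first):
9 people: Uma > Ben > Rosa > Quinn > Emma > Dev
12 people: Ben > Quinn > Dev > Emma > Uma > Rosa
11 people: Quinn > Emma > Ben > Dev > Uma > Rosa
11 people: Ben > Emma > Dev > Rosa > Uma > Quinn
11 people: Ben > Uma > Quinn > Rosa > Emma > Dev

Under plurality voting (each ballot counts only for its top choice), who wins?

Ben

First-place votes: Ben 34, Quinn 11, Rosa 0, Uma 9, Emma 0, Dev 0.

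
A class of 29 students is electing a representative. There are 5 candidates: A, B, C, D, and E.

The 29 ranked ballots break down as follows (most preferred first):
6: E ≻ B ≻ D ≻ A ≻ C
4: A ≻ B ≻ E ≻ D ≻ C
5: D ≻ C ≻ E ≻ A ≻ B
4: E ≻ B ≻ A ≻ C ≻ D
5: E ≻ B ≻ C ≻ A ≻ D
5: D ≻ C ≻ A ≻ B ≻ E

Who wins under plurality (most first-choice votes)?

First-place votes: A 4, B 0, C 0, D 10, E 15.

E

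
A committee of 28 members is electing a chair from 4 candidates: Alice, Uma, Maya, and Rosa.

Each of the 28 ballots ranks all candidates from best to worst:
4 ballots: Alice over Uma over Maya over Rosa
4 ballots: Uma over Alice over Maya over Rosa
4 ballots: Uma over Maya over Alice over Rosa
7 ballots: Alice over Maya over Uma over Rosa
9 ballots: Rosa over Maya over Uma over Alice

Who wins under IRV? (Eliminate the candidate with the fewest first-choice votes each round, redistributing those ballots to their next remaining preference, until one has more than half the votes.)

Round 1: Alice 11, Uma 8, Maya 0, Rosa 9. Maya eliminated.
Round 2: Alice 11, Uma 8, Rosa 9. Uma eliminated.
Round 3: Alice 19, Rosa 9. Alice has a majority (≥15).

Alice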